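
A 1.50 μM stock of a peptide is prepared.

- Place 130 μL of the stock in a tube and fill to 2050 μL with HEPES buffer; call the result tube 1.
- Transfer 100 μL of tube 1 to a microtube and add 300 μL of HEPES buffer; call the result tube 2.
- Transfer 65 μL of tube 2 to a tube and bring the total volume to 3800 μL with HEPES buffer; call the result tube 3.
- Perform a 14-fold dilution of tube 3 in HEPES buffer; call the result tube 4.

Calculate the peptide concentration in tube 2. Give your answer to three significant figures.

Step 1: 130 μL brought to 2050 μL → factor 2050/130 = 15.769
Step 2: 100 μL + 300 μL = 400 μL total → factor 400/100 = 4
Dilution factor through tube 2 = 15.769 × 4 = 63.077
[tube 2] = 1.50 μM / 63.077 = 0.0238 μM

0.0238 μM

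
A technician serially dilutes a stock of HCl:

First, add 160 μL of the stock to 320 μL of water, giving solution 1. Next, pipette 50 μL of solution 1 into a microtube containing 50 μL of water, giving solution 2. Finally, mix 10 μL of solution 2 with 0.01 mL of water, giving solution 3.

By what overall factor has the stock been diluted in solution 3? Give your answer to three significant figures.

Step 1: 160 μL + 320 μL = 480 μL total → factor 480/160 = 3
Step 2: 50 μL + 50 μL = 100 μL total → factor 100/50 = 2
Step 3: 10 μL + 0.01 mL = 20 μL total → factor 20/10 = 2
Overall dilution factor = 3 × 2 × 2 = 12

12.0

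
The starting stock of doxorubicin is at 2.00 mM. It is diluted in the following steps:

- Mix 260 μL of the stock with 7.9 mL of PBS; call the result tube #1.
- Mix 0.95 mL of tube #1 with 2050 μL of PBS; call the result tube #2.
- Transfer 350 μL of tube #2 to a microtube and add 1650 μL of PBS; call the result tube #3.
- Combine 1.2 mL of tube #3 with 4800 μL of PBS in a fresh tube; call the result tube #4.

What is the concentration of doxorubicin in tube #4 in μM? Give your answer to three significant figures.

0.706 μM

Step 1: 260 μL + 7.9 mL = 8160 μL total → factor 8160/260 = 31.385
Step 2: 0.95 mL + 2050 μL = 3 mL total → factor 3/0.95 = 3.1579
Step 3: 350 μL + 1650 μL = 2000 μL total → factor 2000/350 = 5.7143
Step 4: 1.2 mL + 4800 μL = 6 mL total → factor 6/1.2 = 5
Overall dilution factor = 31.385 × 3.1579 × 5.7143 × 5 = 2831.7
Final = 2.00 mM / 2831.7 = 0.0007063 mM = 0.706 μM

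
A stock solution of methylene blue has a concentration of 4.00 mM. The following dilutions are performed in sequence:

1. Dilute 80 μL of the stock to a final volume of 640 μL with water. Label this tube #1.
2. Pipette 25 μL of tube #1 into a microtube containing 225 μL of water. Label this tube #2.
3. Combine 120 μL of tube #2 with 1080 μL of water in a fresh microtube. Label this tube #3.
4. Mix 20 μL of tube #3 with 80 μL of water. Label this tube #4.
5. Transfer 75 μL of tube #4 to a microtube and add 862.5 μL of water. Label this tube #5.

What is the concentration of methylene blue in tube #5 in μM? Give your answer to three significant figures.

0.0800 μM

Step 1: 80 μL brought to 640 μL → factor 640/80 = 8
Step 2: 25 μL + 225 μL = 250 μL total → factor 250/25 = 10
Step 3: 120 μL + 1080 μL = 1200 μL total → factor 1200/120 = 10
Step 4: 20 μL + 80 μL = 100 μL total → factor 100/20 = 5
Step 5: 75 μL + 862.5 μL = 937.5 μL total → factor 937.5/75 = 12.5
Overall dilution factor = 8 × 10 × 10 × 5 × 12.5 = 50000
Final = 4.00 mM / 50000 = 8.000 × 10^-5 mM = 0.0800 μM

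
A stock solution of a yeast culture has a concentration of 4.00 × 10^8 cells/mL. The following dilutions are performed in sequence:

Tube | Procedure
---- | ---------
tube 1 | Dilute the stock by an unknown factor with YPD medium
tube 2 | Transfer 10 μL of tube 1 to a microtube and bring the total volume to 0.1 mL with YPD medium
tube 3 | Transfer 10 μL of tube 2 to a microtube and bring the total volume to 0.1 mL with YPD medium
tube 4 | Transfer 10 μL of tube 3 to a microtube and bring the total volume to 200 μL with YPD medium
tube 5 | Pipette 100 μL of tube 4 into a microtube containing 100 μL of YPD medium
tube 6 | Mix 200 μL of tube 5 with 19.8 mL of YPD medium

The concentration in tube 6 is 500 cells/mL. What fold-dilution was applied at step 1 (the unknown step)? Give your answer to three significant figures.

Step 1: unknown factor x
Step 2: 10 μL brought to 0.1 mL → factor 100/10 = 10
Step 3: 10 μL brought to 0.1 mL → factor 100/10 = 10
Step 4: 10 μL brought to 200 μL → factor 200/10 = 20
Step 5: 100 μL + 100 μL = 200 μL total → factor 200/100 = 2
Step 6: 200 μL + 19.8 mL = 20000 μL total → factor 20000/200 = 100
Product of known-step factors = 4 × 10^5
Overall factor = 4.00 × 10^8 cells/mL / (500 cells/mL) = 8 × 10^5
x = 8 × 10^5 / 4 × 10^5 = 2.00

2.00-fold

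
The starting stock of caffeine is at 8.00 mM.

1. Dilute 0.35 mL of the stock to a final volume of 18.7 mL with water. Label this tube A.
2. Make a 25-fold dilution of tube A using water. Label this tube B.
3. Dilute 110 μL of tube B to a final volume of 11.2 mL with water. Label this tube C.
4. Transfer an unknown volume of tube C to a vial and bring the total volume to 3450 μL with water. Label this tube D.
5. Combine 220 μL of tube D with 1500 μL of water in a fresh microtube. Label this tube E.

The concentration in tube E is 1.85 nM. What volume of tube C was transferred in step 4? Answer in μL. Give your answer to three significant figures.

848 μL

Step 1: 0.35 mL brought to 18.7 mL → factor 18.7/0.35 = 53.429
Step 2: 25-fold → factor 25
Step 3: 110 μL brought to 11.2 mL → factor 11200/110 = 101.82
Step 4: v brought to 3450 μL → factor = 3450 μL/v
Step 5: 220 μL + 1500 μL = 1720 μL total → factor 1720/220 = 7.8182
Product of known-step factors = 1.0633 × 10^6
Overall factor = 8.00 mM / (1.85 nM) = 4.3243 × 10^6
Step-4 factor = 4.3243 × 10^6 / 1.0633 × 10^6 = 4.067
v = 3450 μL / 4.067 = 848 μL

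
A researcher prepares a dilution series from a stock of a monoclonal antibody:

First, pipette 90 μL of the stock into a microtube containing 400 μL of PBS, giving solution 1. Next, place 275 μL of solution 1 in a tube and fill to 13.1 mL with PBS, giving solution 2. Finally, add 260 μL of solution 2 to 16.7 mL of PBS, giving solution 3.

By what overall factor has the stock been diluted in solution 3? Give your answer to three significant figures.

Step 1: 90 μL + 400 μL = 490 μL total → factor 490/90 = 5.4444
Step 2: 275 μL brought to 13.1 mL → factor 13100/275 = 47.636
Step 3: 260 μL + 16.7 mL = 16960 μL total → factor 16960/260 = 65.231
Overall dilution factor = 5.4444 × 47.636 × 65.231 = 16918

1.69 × 10^4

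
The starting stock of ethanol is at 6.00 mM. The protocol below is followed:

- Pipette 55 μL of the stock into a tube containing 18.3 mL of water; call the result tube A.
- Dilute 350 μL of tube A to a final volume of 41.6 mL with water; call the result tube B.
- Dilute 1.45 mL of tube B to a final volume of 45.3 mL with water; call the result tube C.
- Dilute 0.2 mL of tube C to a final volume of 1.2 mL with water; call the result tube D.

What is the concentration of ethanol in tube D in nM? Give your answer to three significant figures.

Step 1: 55 μL + 18.3 mL = 18355 μL total → factor 18355/55 = 333.73
Step 2: 350 μL brought to 41.6 mL → factor 41600/350 = 118.86
Step 3: 1.45 mL brought to 45.3 mL → factor 45.3/1.45 = 31.241
Step 4: 0.2 mL brought to 1.2 mL → factor 1.2/0.2 = 6
Overall dilution factor = 333.73 × 118.86 × 31.241 × 6 = 7.4353 × 10^6
Final = 6.00 mM / 7.4353 × 10^6 = 8.070 × 10^-7 mM = 0.807 nM

0.807 nM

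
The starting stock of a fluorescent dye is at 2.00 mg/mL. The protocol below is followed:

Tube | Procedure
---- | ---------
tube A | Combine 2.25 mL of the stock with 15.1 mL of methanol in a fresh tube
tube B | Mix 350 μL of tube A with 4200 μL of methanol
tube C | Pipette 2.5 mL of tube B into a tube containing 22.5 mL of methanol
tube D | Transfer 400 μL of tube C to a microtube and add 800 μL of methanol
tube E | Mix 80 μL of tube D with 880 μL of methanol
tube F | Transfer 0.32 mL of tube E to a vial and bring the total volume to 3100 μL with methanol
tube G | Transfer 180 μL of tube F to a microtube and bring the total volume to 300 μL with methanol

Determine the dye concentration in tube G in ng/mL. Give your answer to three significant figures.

3.43 ng/mL

Step 1: 2.25 mL + 15.1 mL = 17.35 mL total → factor 17.35/2.25 = 7.7111
Step 2: 350 μL + 4200 μL = 4550 μL total → factor 4550/350 = 13
Step 3: 2.5 mL + 22.5 mL = 25 mL total → factor 25/2.5 = 10
Step 4: 400 μL + 800 μL = 1200 μL total → factor 1200/400 = 3
Step 5: 80 μL + 880 μL = 960 μL total → factor 960/80 = 12
Step 6: 0.32 mL brought to 3100 μL → factor 3.1/0.32 = 9.6875
Step 7: 180 μL brought to 300 μL → factor 300/180 = 1.6667
Overall dilution factor = 7.7111 × 13 × 10 × 3 × 12 × 9.6875 × 1.6667 = 5.8267 × 10^5
Final = 2.00 mg/mL / 5.8267 × 10^5 = 3.432 × 10^-6 mg/mL = 3.43 ng/mL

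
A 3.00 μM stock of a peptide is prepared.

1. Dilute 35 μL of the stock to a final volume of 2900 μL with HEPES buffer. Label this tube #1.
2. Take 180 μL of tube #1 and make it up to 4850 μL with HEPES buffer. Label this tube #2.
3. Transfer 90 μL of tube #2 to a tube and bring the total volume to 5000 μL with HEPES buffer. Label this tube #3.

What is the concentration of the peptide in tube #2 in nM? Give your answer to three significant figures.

Step 1: 35 μL brought to 2900 μL → factor 2900/35 = 82.857
Step 2: 180 μL brought to 4850 μL → factor 4850/180 = 26.944
Dilution factor through tube #2 = 82.857 × 26.944 = 2232.5
[tube #2] = 3.00 μM / 2232.5 = 0.001344 μM = 1.34 nM

1.34 nM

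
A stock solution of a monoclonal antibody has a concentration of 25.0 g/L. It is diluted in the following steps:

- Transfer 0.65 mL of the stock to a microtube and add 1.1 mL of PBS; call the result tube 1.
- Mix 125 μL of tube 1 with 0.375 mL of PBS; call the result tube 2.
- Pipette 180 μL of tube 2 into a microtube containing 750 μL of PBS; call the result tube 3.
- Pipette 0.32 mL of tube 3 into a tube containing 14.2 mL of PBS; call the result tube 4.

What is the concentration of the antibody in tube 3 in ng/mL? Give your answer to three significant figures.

Step 1: 0.65 mL + 1.1 mL = 1.75 mL total → factor 1.75/0.65 = 2.6923
Step 2: 125 μL + 0.375 mL = 500 μL total → factor 500/125 = 4
Step 3: 180 μL + 750 μL = 930 μL total → factor 930/180 = 5.1667
Dilution factor through tube 3 = 2.6923 × 4 × 5.1667 = 55.641
[tube 3] = 25.0 g/L / 55.641 = 0.4493 g/L = 4.49 × 10^5 ng/mL

4.49 × 10^5 ng/mL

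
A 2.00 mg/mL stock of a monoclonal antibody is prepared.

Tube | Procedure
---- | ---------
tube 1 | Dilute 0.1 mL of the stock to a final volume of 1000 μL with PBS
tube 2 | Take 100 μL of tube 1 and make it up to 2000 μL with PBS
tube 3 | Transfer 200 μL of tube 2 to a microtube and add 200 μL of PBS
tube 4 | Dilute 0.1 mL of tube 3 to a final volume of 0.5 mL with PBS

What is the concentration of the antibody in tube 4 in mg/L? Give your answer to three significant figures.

Step 1: 0.1 mL brought to 1000 μL → factor 1/0.1 = 10
Step 2: 100 μL brought to 2000 μL → factor 2000/100 = 20
Step 3: 200 μL + 200 μL = 400 μL total → factor 400/200 = 2
Step 4: 0.1 mL brought to 0.5 mL → factor 0.5/0.1 = 5
Overall dilution factor = 10 × 20 × 2 × 5 = 2000
Final = 2.00 mg/mL / 2000 = 0.001000 mg/mL = 1.00 mg/L

1.00 mg/L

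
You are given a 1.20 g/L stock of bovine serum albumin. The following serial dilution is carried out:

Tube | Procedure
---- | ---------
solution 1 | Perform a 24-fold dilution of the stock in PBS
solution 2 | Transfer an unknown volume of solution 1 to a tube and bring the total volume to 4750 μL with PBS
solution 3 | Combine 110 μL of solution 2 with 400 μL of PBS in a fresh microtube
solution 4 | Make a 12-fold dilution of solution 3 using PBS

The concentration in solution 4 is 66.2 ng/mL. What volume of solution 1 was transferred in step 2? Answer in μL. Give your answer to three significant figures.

350 μL

Step 1: 24-fold → factor 24
Step 2: v brought to 4750 μL → factor = 4750 μL/v
Step 3: 110 μL + 400 μL = 510 μL total → factor 510/110 = 4.6364
Step 4: 12-fold → factor 12
Product of known-step factors = 1335.3
Overall factor = 1.20 g/L / (66.2 ng/mL) = 18127
Step-2 factor = 18127 / 1335.3 = 13.575
v = 4750 μL / 13.575 = 350 μL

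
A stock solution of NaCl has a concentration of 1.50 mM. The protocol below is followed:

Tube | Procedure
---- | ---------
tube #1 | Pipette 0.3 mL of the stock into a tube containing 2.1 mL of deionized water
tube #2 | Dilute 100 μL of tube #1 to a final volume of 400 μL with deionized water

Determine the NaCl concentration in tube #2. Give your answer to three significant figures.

0.0469 mM

Step 1: 0.3 mL + 2.1 mL = 2.4 mL total → factor 2.4/0.3 = 8
Step 2: 100 μL brought to 400 μL → factor 400/100 = 4
Overall dilution factor = 8 × 4 = 32
Final = 1.50 mM / 32 = 0.0469 mM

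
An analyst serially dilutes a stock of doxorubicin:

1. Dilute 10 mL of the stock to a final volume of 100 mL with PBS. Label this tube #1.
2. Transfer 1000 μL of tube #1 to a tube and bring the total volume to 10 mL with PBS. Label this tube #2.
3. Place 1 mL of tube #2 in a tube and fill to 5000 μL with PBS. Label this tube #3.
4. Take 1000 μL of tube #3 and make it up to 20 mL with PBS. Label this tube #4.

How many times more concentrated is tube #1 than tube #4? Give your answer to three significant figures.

1.00 × 10^3

Step 1: 10 mL brought to 100 mL → factor 100/10 = 10
Step 2: 1000 μL brought to 10 mL → factor 10000/1000 = 10
Step 3: 1 mL brought to 5000 μL → factor 5/1 = 5
Step 4: 1000 μL brought to 20 mL → factor 20000/1000 = 20
Dilution factor to tube #1 = 10; to tube #4 = 10000
[tube #1]/[tube #4] = (factor to tube #4)/(factor to tube #1) = 10000/10 = 1.00 × 10^3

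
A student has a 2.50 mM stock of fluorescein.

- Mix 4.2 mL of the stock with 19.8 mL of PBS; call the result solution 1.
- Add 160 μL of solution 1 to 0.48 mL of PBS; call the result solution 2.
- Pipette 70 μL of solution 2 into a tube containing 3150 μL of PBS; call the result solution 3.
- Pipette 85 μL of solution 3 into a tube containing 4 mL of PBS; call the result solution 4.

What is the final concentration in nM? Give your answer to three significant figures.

49.5 nM

Step 1: 4.2 mL + 19.8 mL = 24 mL total → factor 24/4.2 = 5.7143
Step 2: 160 μL + 0.48 mL = 640 μL total → factor 640/160 = 4
Step 3: 70 μL + 3150 μL = 3220 μL total → factor 3220/70 = 46
Step 4: 85 μL + 4 mL = 4085 μL total → factor 4085/85 = 48.059
Overall dilution factor = 5.7143 × 4 × 46 × 48.059 = 50530
Final = 2.50 mM / 50530 = 4.948 × 10^-5 mM = 49.5 nM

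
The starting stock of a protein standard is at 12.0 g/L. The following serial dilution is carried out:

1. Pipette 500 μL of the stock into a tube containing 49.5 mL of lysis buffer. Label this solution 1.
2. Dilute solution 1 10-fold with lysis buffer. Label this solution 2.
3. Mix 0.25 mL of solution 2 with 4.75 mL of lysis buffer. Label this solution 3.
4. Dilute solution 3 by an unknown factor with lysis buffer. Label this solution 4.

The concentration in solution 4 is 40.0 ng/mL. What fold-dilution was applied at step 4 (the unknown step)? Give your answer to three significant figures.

Step 1: 500 μL + 49.5 mL = 50000 μL total → factor 50000/500 = 100
Step 2: 10-fold → factor 10
Step 3: 0.25 mL + 4.75 mL = 5 mL total → factor 5/0.25 = 20
Step 4: unknown factor x
Product of known-step factors = 20000
Overall factor = 12.0 g/L / (40.0 ng/mL) = 3 × 10^5
x = 3 × 10^5 / 20000 = 15.0

15.0-fold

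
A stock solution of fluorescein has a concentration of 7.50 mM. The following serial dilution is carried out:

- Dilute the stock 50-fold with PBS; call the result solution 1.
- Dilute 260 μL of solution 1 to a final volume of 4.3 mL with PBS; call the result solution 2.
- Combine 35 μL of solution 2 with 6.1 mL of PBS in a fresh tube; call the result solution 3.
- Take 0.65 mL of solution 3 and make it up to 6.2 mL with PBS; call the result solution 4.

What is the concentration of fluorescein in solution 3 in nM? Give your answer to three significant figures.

51.7 nM

Step 1: 50-fold → factor 50
Step 2: 260 μL brought to 4.3 mL → factor 4300/260 = 16.538
Step 3: 35 μL + 6.1 mL = 6135 μL total → factor 6135/35 = 175.29
Dilution factor through solution 3 = 50 × 16.538 × 175.29 = 1.4495 × 10^5
[solution 3] = 7.50 mM / 1.4495 × 10^5 = 5.174 × 10^-5 mM = 51.7 nM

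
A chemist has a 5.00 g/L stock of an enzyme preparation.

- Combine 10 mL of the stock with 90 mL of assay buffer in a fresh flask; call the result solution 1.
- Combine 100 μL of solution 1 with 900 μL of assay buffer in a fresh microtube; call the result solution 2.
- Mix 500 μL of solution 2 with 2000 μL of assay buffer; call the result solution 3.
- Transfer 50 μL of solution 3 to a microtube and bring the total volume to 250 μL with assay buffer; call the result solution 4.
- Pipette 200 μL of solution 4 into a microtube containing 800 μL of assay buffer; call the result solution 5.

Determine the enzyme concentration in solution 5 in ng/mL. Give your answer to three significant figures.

Step 1: 10 mL + 90 mL = 100 mL total → factor 100/10 = 10
Step 2: 100 μL + 900 μL = 1000 μL total → factor 1000/100 = 10
Step 3: 500 μL + 2000 μL = 2500 μL total → factor 2500/500 = 5
Step 4: 50 μL brought to 250 μL → factor 250/50 = 5
Step 5: 200 μL + 800 μL = 1000 μL total → factor 1000/200 = 5
Overall dilution factor = 10 × 10 × 5 × 5 × 5 = 12500
Final = 5.00 g/L / 12500 = 0.0004000 g/L = 400 ng/mL

400 ng/mL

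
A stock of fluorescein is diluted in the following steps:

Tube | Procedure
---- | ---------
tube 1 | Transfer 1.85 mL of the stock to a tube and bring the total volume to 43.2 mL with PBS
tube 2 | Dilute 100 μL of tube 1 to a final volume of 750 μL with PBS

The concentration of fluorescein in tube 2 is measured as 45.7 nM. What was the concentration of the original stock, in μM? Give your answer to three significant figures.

Step 1: 1.85 mL brought to 43.2 mL → factor 43.2/1.85 = 23.351
Step 2: 100 μL brought to 750 μL → factor 750/100 = 7.5
Overall dilution factor = 23.351 × 7.5 = 175.14
Stock = 45.7 nM × 175.14 = 8004 nM = 8.00 μM

8.00 μM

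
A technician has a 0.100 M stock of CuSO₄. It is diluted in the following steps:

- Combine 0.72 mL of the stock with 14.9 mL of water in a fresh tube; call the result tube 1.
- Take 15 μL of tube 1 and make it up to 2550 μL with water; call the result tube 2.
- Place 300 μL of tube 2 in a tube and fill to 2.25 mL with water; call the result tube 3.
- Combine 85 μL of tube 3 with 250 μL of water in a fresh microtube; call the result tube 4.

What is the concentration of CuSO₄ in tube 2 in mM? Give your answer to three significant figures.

Step 1: 0.72 mL + 14.9 mL = 15.62 mL total → factor 15.62/0.72 = 21.694
Step 2: 15 μL brought to 2550 μL → factor 2550/15 = 170
Dilution factor through tube 2 = 21.694 × 170 = 3688.1
[tube 2] = 0.100 M / 3688.1 = 2.711 × 10^-5 M = 0.0271 mM

0.0271 mM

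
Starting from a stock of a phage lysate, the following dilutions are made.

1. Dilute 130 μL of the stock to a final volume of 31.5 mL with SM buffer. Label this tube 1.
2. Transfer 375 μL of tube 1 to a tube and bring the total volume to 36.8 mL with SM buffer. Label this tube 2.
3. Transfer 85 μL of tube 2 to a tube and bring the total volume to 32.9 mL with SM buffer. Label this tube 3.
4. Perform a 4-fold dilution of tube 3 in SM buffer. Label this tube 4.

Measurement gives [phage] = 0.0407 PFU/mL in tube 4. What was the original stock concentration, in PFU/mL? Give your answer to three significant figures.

Step 1: 130 μL brought to 31.5 mL → factor 31500/130 = 242.31
Step 2: 375 μL brought to 36.8 mL → factor 36800/375 = 98.133
Step 3: 85 μL brought to 32.9 mL → factor 32900/85 = 387.06
Step 4: 4-fold → factor 4
Overall dilution factor = 242.31 × 98.133 × 387.06 × 4 = 3.6815 × 10^7
Stock = 0.0407 PFU/mL × 3.6815 × 10^7 = 1.50 × 10^6 PFU/mL

1.50 × 10^6 PFU/mL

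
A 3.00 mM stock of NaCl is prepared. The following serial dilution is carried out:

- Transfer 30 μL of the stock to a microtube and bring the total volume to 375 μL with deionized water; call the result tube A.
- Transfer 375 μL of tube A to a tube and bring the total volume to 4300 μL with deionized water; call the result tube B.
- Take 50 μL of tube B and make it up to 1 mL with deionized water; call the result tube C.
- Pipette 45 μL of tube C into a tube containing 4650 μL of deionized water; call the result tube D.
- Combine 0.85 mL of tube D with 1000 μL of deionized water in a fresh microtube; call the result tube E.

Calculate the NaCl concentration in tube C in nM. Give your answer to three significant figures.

1.05 × 10^3 nM

Step 1: 30 μL brought to 375 μL → factor 375/30 = 12.5
Step 2: 375 μL brought to 4300 μL → factor 4300/375 = 11.467
Step 3: 50 μL brought to 1 mL → factor 1000/50 = 20
Dilution factor through tube C = 12.5 × 11.467 × 20 = 2866.7
[tube C] = 3.00 mM / 2866.7 = 0.001047 mM = 1.05 × 10^3 nM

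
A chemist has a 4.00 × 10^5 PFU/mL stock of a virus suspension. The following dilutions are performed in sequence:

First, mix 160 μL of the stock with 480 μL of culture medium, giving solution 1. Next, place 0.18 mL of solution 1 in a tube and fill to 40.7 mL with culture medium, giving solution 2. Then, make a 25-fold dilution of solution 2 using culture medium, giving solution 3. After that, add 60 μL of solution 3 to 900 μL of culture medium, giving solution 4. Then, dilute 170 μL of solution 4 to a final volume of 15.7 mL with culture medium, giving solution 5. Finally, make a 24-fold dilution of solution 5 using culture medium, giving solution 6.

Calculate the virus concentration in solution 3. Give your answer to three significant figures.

Step 1: 160 μL + 480 μL = 640 μL total → factor 640/160 = 4
Step 2: 0.18 mL brought to 40.7 mL → factor 40.7/0.18 = 226.11
Step 3: 25-fold → factor 25
Dilution factor through solution 3 = 4 × 226.11 × 25 = 22611
[solution 3] = 4.00 × 10^5 PFU/mL / 22611 = 17.7 PFU/mL

17.7 PFU/mL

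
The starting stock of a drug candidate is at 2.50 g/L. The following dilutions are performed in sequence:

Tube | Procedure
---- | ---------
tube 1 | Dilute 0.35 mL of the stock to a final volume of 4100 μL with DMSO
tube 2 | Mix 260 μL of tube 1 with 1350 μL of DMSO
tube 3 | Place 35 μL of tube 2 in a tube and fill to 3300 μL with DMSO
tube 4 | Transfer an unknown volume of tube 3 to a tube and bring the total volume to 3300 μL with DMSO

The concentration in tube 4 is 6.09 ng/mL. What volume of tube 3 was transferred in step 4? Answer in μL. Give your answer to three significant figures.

55.0 μL

Step 1: 0.35 mL brought to 4100 μL → factor 4.1/0.35 = 11.714
Step 2: 260 μL + 1350 μL = 1610 μL total → factor 1610/260 = 6.1923
Step 3: 35 μL brought to 3300 μL → factor 3300/35 = 94.286
Step 4: v brought to 3300 μL → factor = 3300 μL/v
Product of known-step factors = 6839.3
Overall factor = 2.50 g/L / (6.09 ng/mL) = 4.1051 × 10^5
Step-4 factor = 4.1051 × 10^5 / 6839.3 = 60.022
v = 3300 μL / 60.022 = 55.0 μL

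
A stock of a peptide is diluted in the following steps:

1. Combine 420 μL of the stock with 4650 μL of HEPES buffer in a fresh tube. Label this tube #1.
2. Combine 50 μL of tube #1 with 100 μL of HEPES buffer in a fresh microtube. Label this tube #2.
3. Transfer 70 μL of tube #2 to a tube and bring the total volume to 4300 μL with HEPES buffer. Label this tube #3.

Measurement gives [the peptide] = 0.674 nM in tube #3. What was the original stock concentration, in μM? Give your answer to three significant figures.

Step 1: 420 μL + 4650 μL = 5070 μL total → factor 5070/420 = 12.071
Step 2: 50 μL + 100 μL = 150 μL total → factor 150/50 = 3
Step 3: 70 μL brought to 4300 μL → factor 4300/70 = 61.429
Overall dilution factor = 12.071 × 3 × 61.429 = 2224.6
Stock = 0.674 nM × 2224.6 = 1499 nM = 1.50 μM

1.50 μM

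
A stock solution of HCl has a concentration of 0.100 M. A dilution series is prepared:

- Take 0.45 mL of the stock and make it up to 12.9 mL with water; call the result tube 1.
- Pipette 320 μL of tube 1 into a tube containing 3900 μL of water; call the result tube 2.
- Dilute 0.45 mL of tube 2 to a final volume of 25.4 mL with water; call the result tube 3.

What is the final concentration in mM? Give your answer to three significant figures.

0.00469 mM

Step 1: 0.45 mL brought to 12.9 mL → factor 12.9/0.45 = 28.667
Step 2: 320 μL + 3900 μL = 4220 μL total → factor 4220/320 = 13.188
Step 3: 0.45 mL brought to 25.4 mL → factor 25.4/0.45 = 56.444
Overall dilution factor = 28.667 × 13.188 × 56.444 = 21338
Final = 0.100 M / 21338 = 4.686 × 10^-6 M = 0.00469 mM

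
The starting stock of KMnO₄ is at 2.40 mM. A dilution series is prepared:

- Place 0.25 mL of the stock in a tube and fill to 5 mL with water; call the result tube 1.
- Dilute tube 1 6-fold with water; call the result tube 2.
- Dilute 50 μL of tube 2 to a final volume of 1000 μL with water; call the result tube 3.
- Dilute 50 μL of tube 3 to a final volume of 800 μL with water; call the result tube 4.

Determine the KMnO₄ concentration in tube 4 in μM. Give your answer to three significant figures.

0.0625 μM

Step 1: 0.25 mL brought to 5 mL → factor 5/0.25 = 20
Step 2: 6-fold → factor 6
Step 3: 50 μL brought to 1000 μL → factor 1000/50 = 20
Step 4: 50 μL brought to 800 μL → factor 800/50 = 16
Overall dilution factor = 20 × 6 × 20 × 16 = 38400
Final = 2.40 mM / 38400 = 6.250 × 10^-5 mM = 0.0625 μM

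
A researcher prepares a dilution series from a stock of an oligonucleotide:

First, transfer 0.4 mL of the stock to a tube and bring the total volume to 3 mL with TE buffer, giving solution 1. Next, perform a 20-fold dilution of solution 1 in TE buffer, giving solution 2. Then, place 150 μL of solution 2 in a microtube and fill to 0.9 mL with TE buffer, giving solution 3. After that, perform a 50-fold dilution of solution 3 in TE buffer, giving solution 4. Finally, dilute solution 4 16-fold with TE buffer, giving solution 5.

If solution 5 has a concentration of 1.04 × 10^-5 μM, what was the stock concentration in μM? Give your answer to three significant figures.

Step 1: 0.4 mL brought to 3 mL → factor 3/0.4 = 7.5
Step 2: 20-fold → factor 20
Step 3: 150 μL brought to 0.9 mL → factor 900/150 = 6
Step 4: 50-fold → factor 50
Step 5: 16-fold → factor 16
Overall dilution factor = 7.5 × 20 × 6 × 50 × 16 = 7.2 × 10^5
Stock = 1.04 × 10^-5 μM × 7.2 × 10^5 = 7.49 μM

7.49 μM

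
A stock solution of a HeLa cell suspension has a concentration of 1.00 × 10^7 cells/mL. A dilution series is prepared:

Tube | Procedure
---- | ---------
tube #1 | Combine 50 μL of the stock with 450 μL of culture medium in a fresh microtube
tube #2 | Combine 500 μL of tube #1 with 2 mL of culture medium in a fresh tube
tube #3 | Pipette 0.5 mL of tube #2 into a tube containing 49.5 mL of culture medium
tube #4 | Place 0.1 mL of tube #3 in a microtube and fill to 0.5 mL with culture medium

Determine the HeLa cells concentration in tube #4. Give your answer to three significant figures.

Step 1: 50 μL + 450 μL = 500 μL total → factor 500/50 = 10
Step 2: 500 μL + 2 mL = 2500 μL total → factor 2500/500 = 5
Step 3: 0.5 mL + 49.5 mL = 50 mL total → factor 50/0.5 = 100
Step 4: 0.1 mL brought to 0.5 mL → factor 0.5/0.1 = 5
Overall dilution factor = 10 × 5 × 100 × 5 = 25000
Final = 1.00 × 10^7 cells/mL / 25000 = 400 cells/mL

400 cells/mL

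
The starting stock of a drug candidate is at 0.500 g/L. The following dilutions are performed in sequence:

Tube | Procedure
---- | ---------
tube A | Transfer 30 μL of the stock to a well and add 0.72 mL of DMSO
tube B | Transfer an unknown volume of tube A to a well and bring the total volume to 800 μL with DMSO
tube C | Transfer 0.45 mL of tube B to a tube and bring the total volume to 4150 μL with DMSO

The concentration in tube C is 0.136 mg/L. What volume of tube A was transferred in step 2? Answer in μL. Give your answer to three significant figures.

Step 1: 30 μL + 0.72 mL = 750 μL total → factor 750/30 = 25
Step 2: v brought to 800 μL → factor = 800 μL/v
Step 3: 0.45 mL brought to 4150 μL → factor 4.15/0.45 = 9.2222
Product of known-step factors = 230.56
Overall factor = 0.500 g/L / (0.136 mg/L) = 3676.5
Step-2 factor = 3676.5 / 230.56 = 15.946
v = 800 μL / 15.946 = 50.2 μL

50.2 μL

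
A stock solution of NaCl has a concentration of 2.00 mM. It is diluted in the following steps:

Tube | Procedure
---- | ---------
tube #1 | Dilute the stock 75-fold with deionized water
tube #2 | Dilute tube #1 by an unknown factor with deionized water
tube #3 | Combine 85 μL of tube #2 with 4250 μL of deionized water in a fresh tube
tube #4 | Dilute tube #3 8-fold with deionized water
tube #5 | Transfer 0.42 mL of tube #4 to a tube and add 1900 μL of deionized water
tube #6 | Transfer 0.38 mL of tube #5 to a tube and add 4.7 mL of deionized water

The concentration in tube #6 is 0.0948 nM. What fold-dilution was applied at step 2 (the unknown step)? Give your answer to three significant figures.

9.34-fold

Step 1: 75-fold → factor 75
Step 2: unknown factor x
Step 3: 85 μL + 4250 μL = 4335 μL total → factor 4335/85 = 51
Step 4: 8-fold → factor 8
Step 5: 0.42 mL + 1900 μL = 2.32 mL total → factor 2.32/0.42 = 5.5238
Step 6: 0.38 mL + 4.7 mL = 5.08 mL total → factor 5.08/0.38 = 13.368
Product of known-step factors = 2.2596 × 10^6
Overall factor = 2.00 mM / (0.0948 nM) = 2.1097 × 10^7
x = 2.1097 × 10^7 / 2.2596 × 10^6 = 9.34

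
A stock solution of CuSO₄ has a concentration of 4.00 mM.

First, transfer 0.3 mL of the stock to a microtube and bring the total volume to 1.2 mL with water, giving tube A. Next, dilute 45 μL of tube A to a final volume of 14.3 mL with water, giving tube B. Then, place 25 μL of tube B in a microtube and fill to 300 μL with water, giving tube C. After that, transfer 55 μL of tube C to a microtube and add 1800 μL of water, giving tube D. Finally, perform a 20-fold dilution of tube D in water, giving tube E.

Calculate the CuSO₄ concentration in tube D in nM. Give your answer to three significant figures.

7.78 nM

Step 1: 0.3 mL brought to 1.2 mL → factor 1.2/0.3 = 4
Step 2: 45 μL brought to 14.3 mL → factor 14300/45 = 317.78
Step 3: 25 μL brought to 300 μL → factor 300/25 = 12
Step 4: 55 μL + 1800 μL = 1855 μL total → factor 1855/55 = 33.727
Dilution factor through tube D = 4 × 317.78 × 12 × 33.727 = 5.1445 × 10^5
[tube D] = 4.00 mM / 5.1445 × 10^5 = 7.775 × 10^-6 mM = 7.78 nM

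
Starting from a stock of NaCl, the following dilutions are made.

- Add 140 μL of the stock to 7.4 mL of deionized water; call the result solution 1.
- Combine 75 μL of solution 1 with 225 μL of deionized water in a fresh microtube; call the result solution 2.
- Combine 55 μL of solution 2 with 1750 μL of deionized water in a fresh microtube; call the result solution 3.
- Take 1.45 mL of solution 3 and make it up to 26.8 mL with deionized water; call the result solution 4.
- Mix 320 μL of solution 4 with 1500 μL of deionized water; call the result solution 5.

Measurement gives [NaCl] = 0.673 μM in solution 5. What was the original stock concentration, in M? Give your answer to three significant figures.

0.500 M

Step 1: 140 μL + 7.4 mL = 7540 μL total → factor 7540/140 = 53.857
Step 2: 75 μL + 225 μL = 300 μL total → factor 300/75 = 4
Step 3: 55 μL + 1750 μL = 1805 μL total → factor 1805/55 = 32.818
Step 4: 1.45 mL brought to 26.8 mL → factor 26.8/1.45 = 18.483
Step 5: 320 μL + 1500 μL = 1820 μL total → factor 1820/320 = 5.6875
Overall dilution factor = 53.857 × 4 × 32.818 × 18.483 × 5.6875 = 7.432 × 10^5
Stock = 0.673 μM × 7.432 × 10^5 = 5.002 × 10^5 μM = 0.500 M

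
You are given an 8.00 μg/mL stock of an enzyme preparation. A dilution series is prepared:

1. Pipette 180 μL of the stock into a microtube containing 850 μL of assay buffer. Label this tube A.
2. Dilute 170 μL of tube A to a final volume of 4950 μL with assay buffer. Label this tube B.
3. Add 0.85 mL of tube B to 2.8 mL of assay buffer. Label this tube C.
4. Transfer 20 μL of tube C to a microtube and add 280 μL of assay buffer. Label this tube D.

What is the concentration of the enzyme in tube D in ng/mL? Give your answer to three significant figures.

Step 1: 180 μL + 850 μL = 1030 μL total → factor 1030/180 = 5.7222
Step 2: 170 μL brought to 4950 μL → factor 4950/170 = 29.118
Step 3: 0.85 mL + 2.8 mL = 3.65 mL total → factor 3.65/0.85 = 4.2941
Step 4: 20 μL + 280 μL = 300 μL total → factor 300/20 = 15
Overall dilution factor = 5.7222 × 29.118 × 4.2941 × 15 = 10732
Final = 8.00 μg/mL / 10732 = 0.0007454 μg/mL = 0.745 ng/mL

0.745 ng/mL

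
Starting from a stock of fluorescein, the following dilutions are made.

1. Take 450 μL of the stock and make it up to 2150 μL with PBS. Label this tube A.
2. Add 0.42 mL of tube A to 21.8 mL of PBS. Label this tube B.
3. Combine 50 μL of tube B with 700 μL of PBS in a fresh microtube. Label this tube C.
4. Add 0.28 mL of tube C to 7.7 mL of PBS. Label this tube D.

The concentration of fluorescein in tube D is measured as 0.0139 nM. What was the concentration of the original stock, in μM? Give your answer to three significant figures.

Step 1: 450 μL brought to 2150 μL → factor 2150/450 = 4.7778
Step 2: 0.42 mL + 21.8 mL = 22.22 mL total → factor 22.22/0.42 = 52.905
Step 3: 50 μL + 700 μL = 750 μL total → factor 750/50 = 15
Step 4: 0.28 mL + 7.7 mL = 7.98 mL total → factor 7.98/0.28 = 28.5
Overall dilution factor = 4.7778 × 52.905 × 15 × 28.5 = 1.0806 × 10^5
Stock = 0.0139 nM × 1.0806 × 10^5 = 1502 nM = 1.50 μM

1.50 μM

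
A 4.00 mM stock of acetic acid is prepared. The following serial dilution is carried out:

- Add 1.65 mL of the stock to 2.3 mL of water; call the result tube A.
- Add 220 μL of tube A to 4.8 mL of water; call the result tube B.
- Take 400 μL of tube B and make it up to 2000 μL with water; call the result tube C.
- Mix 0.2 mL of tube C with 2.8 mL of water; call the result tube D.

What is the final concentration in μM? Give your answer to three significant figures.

Step 1: 1.65 mL + 2.3 mL = 3.95 mL total → factor 3.95/1.65 = 2.3939
Step 2: 220 μL + 4.8 mL = 5020 μL total → factor 5020/220 = 22.818
Step 3: 400 μL brought to 2000 μL → factor 2000/400 = 5
Step 4: 0.2 mL + 2.8 mL = 3 mL total → factor 3/0.2 = 15
Overall dilution factor = 2.3939 × 22.818 × 5 × 15 = 4096.9
Final = 4.00 mM / 4096.9 = 0.0009763 mM = 0.976 μM

0.976 μM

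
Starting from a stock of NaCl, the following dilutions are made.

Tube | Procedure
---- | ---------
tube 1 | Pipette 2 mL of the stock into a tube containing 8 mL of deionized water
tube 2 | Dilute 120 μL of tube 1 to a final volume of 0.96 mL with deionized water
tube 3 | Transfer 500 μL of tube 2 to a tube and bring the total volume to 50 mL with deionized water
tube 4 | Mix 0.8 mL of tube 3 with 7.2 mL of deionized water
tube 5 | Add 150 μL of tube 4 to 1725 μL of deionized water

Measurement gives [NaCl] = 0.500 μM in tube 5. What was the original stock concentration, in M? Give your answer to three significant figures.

Step 1: 2 mL + 8 mL = 10 mL total → factor 10/2 = 5
Step 2: 120 μL brought to 0.96 mL → factor 960/120 = 8
Step 3: 500 μL brought to 50 mL → factor 50000/500 = 100
Step 4: 0.8 mL + 7.2 mL = 8 mL total → factor 8/0.8 = 10
Step 5: 150 μL + 1725 μL = 1875 μL total → factor 1875/150 = 12.5
Overall dilution factor = 5 × 8 × 100 × 10 × 12.5 = 5 × 10^5
Stock = 0.500 μM × 5 × 10^5 = 2.500 × 10^5 μM = 0.250 M

0.250 M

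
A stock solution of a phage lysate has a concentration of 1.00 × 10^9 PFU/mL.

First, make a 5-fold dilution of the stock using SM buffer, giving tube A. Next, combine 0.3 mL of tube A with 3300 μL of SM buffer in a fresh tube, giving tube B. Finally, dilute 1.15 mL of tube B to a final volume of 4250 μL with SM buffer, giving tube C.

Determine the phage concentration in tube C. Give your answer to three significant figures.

Step 1: 5-fold → factor 5
Step 2: 0.3 mL + 3300 μL = 3.6 mL total → factor 3.6/0.3 = 12
Step 3: 1.15 mL brought to 4250 μL → factor 4.25/1.15 = 3.6957
Overall dilution factor = 5 × 12 × 3.6957 = 221.74
Final = 1.00 × 10^9 PFU/mL / 221.74 = 4.51 × 10^6 PFU/mL

4.51 × 10^6 PFU/mL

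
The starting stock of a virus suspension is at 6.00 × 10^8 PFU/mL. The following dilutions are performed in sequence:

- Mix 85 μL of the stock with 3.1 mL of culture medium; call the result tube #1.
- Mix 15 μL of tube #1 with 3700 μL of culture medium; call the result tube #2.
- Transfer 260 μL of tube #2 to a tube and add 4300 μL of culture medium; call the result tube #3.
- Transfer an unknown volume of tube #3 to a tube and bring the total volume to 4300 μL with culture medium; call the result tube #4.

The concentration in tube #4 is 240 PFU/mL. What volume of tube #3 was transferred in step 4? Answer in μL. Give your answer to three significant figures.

280 μL

Step 1: 85 μL + 3.1 mL = 3185 μL total → factor 3185/85 = 37.471
Step 2: 15 μL + 3700 μL = 3715 μL total → factor 3715/15 = 247.67
Step 3: 260 μL + 4300 μL = 4560 μL total → factor 4560/260 = 17.538
Step 4: v brought to 4300 μL → factor = 4300 μL/v
Product of known-step factors = 1.6276 × 10^5
Overall factor = 6.00 × 10^8 PFU/mL / (240 PFU/mL) = 2.5 × 10^6
Step-4 factor = 2.5 × 10^6 / 1.6276 × 10^5 = 15.36
v = 4300 μL / 15.36 = 280 μL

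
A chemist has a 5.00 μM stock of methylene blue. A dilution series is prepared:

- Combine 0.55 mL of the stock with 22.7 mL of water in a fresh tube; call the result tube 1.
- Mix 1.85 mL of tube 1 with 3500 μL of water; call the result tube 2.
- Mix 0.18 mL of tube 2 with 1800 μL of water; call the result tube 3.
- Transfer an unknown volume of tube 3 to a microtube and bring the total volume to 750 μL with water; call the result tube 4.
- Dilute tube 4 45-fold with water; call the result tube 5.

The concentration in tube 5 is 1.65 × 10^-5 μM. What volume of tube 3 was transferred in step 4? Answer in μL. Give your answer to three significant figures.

150 μL

Step 1: 0.55 mL + 22.7 mL = 23.25 mL total → factor 23.25/0.55 = 42.273
Step 2: 1.85 mL + 3500 μL = 5.35 mL total → factor 5.35/1.85 = 2.8919
Step 3: 0.18 mL + 1800 μL = 1.98 mL total → factor 1.98/0.18 = 11
Step 4: v brought to 750 μL → factor = 750 μL/v
Step 5: 45-fold → factor 45
Product of known-step factors = 60513
Overall factor = 5.00 μM / (1.65 × 10^-5 μM) = 3.0303 × 10^5
Step-4 factor = 3.0303 × 10^5 / 60513 = 5.0077
v = 750 μL / 5.0077 = 150 μL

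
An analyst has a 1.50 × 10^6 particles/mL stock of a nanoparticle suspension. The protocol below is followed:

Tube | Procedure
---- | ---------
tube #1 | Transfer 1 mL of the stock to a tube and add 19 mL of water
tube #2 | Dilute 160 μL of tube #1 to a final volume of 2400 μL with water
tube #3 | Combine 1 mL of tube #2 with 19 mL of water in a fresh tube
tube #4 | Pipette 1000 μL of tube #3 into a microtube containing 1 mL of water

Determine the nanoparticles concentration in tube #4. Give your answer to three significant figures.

Step 1: 1 mL + 19 mL = 20 mL total → factor 20/1 = 20
Step 2: 160 μL brought to 2400 μL → factor 2400/160 = 15
Step 3: 1 mL + 19 mL = 20 mL total → factor 20/1 = 20
Step 4: 1000 μL + 1 mL = 2000 μL total → factor 2000/1000 = 2
Overall dilution factor = 20 × 15 × 20 × 2 = 12000
Final = 1.50 × 10^6 particles/mL / 12000 = 125 particles/mL

125 particles/mL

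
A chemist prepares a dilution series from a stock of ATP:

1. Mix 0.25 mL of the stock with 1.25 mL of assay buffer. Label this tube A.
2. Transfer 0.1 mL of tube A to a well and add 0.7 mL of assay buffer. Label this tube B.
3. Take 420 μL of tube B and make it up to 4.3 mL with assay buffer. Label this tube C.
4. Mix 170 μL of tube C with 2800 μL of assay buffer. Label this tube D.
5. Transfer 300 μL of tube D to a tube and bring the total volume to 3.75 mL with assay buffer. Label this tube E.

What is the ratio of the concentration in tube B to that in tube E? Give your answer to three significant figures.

2.24 × 10^3

Step 1: 0.25 mL + 1.25 mL = 1.5 mL total → factor 1.5/0.25 = 6
Step 2: 0.1 mL + 0.7 mL = 0.8 mL total → factor 0.8/0.1 = 8
Step 3: 420 μL brought to 4.3 mL → factor 4300/420 = 10.238
Step 4: 170 μL + 2800 μL = 2970 μL total → factor 2970/170 = 17.471
Step 5: 300 μL brought to 3.75 mL → factor 3750/300 = 12.5
Dilution factor to tube B = 48; to tube E = 1.0732 × 10^5
[tube B]/[tube E] = (factor to tube E)/(factor to tube B) = 1.0732 × 10^5/48 = 2.24 × 10^3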